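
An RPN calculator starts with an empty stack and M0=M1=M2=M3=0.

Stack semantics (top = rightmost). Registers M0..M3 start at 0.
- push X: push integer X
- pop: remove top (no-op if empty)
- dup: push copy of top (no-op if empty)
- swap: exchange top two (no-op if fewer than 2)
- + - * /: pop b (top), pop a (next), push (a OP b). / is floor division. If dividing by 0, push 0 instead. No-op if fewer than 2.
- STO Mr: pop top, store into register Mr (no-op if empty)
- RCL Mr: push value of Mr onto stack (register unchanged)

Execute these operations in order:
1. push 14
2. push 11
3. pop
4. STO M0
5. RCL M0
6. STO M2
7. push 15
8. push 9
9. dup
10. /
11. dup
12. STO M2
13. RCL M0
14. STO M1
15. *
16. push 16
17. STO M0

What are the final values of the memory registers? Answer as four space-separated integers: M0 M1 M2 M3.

After op 1 (push 14): stack=[14] mem=[0,0,0,0]
After op 2 (push 11): stack=[14,11] mem=[0,0,0,0]
After op 3 (pop): stack=[14] mem=[0,0,0,0]
After op 4 (STO M0): stack=[empty] mem=[14,0,0,0]
After op 5 (RCL M0): stack=[14] mem=[14,0,0,0]
After op 6 (STO M2): stack=[empty] mem=[14,0,14,0]
After op 7 (push 15): stack=[15] mem=[14,0,14,0]
After op 8 (push 9): stack=[15,9] mem=[14,0,14,0]
After op 9 (dup): stack=[15,9,9] mem=[14,0,14,0]
After op 10 (/): stack=[15,1] mem=[14,0,14,0]
After op 11 (dup): stack=[15,1,1] mem=[14,0,14,0]
After op 12 (STO M2): stack=[15,1] mem=[14,0,1,0]
After op 13 (RCL M0): stack=[15,1,14] mem=[14,0,1,0]
After op 14 (STO M1): stack=[15,1] mem=[14,14,1,0]
After op 15 (*): stack=[15] mem=[14,14,1,0]
After op 16 (push 16): stack=[15,16] mem=[14,14,1,0]
After op 17 (STO M0): stack=[15] mem=[16,14,1,0]

Answer: 16 14 1 0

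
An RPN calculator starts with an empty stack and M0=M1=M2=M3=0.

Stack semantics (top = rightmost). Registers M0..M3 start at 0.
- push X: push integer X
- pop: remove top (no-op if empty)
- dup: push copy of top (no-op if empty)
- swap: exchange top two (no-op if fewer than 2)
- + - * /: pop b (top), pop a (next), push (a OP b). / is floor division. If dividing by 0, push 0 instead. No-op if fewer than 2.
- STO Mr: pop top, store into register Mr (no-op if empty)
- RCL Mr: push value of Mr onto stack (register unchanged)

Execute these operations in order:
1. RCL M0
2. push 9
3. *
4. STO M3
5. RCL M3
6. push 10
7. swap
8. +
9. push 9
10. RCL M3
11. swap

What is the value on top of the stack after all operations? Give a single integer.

After op 1 (RCL M0): stack=[0] mem=[0,0,0,0]
After op 2 (push 9): stack=[0,9] mem=[0,0,0,0]
After op 3 (*): stack=[0] mem=[0,0,0,0]
After op 4 (STO M3): stack=[empty] mem=[0,0,0,0]
After op 5 (RCL M3): stack=[0] mem=[0,0,0,0]
After op 6 (push 10): stack=[0,10] mem=[0,0,0,0]
After op 7 (swap): stack=[10,0] mem=[0,0,0,0]
After op 8 (+): stack=[10] mem=[0,0,0,0]
After op 9 (push 9): stack=[10,9] mem=[0,0,0,0]
After op 10 (RCL M3): stack=[10,9,0] mem=[0,0,0,0]
After op 11 (swap): stack=[10,0,9] mem=[0,0,0,0]

Answer: 9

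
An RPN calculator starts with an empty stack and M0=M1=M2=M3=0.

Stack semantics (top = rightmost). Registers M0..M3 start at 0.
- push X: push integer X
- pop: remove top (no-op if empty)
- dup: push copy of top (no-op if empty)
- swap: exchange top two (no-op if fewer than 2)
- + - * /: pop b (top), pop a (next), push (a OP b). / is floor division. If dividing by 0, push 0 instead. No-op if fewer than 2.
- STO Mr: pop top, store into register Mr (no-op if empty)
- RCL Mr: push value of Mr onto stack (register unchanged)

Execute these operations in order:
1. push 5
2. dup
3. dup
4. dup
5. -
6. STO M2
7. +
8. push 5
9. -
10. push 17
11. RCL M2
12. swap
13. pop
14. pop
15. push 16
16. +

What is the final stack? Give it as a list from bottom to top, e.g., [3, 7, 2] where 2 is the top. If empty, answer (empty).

Answer: [21]

Derivation:
After op 1 (push 5): stack=[5] mem=[0,0,0,0]
After op 2 (dup): stack=[5,5] mem=[0,0,0,0]
After op 3 (dup): stack=[5,5,5] mem=[0,0,0,0]
After op 4 (dup): stack=[5,5,5,5] mem=[0,0,0,0]
After op 5 (-): stack=[5,5,0] mem=[0,0,0,0]
After op 6 (STO M2): stack=[5,5] mem=[0,0,0,0]
After op 7 (+): stack=[10] mem=[0,0,0,0]
After op 8 (push 5): stack=[10,5] mem=[0,0,0,0]
After op 9 (-): stack=[5] mem=[0,0,0,0]
After op 10 (push 17): stack=[5,17] mem=[0,0,0,0]
After op 11 (RCL M2): stack=[5,17,0] mem=[0,0,0,0]
After op 12 (swap): stack=[5,0,17] mem=[0,0,0,0]
After op 13 (pop): stack=[5,0] mem=[0,0,0,0]
After op 14 (pop): stack=[5] mem=[0,0,0,0]
After op 15 (push 16): stack=[5,16] mem=[0,0,0,0]
After op 16 (+): stack=[21] mem=[0,0,0,0]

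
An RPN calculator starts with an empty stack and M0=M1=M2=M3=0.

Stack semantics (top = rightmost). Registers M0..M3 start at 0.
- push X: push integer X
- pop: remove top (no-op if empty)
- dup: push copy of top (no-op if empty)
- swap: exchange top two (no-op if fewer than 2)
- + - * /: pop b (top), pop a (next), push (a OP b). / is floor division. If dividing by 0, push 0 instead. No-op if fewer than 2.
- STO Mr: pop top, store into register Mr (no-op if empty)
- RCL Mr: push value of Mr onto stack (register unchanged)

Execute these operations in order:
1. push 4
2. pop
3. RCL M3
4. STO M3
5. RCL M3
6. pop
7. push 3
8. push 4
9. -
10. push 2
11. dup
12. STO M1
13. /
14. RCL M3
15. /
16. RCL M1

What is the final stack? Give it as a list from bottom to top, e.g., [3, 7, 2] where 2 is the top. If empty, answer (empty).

After op 1 (push 4): stack=[4] mem=[0,0,0,0]
After op 2 (pop): stack=[empty] mem=[0,0,0,0]
After op 3 (RCL M3): stack=[0] mem=[0,0,0,0]
After op 4 (STO M3): stack=[empty] mem=[0,0,0,0]
After op 5 (RCL M3): stack=[0] mem=[0,0,0,0]
After op 6 (pop): stack=[empty] mem=[0,0,0,0]
After op 7 (push 3): stack=[3] mem=[0,0,0,0]
After op 8 (push 4): stack=[3,4] mem=[0,0,0,0]
After op 9 (-): stack=[-1] mem=[0,0,0,0]
After op 10 (push 2): stack=[-1,2] mem=[0,0,0,0]
After op 11 (dup): stack=[-1,2,2] mem=[0,0,0,0]
After op 12 (STO M1): stack=[-1,2] mem=[0,2,0,0]
After op 13 (/): stack=[-1] mem=[0,2,0,0]
After op 14 (RCL M3): stack=[-1,0] mem=[0,2,0,0]
After op 15 (/): stack=[0] mem=[0,2,0,0]
After op 16 (RCL M1): stack=[0,2] mem=[0,2,0,0]

Answer: [0, 2]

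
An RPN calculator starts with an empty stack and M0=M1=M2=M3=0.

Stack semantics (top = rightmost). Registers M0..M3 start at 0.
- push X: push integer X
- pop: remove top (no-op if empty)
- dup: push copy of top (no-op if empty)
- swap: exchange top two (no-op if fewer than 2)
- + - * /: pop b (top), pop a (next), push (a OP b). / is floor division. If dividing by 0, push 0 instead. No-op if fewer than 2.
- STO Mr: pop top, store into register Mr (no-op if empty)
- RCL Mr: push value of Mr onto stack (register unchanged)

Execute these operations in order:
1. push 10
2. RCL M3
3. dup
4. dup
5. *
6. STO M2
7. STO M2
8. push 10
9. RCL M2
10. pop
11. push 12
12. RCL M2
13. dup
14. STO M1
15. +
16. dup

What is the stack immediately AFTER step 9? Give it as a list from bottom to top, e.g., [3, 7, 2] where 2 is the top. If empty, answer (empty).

After op 1 (push 10): stack=[10] mem=[0,0,0,0]
After op 2 (RCL M3): stack=[10,0] mem=[0,0,0,0]
After op 3 (dup): stack=[10,0,0] mem=[0,0,0,0]
After op 4 (dup): stack=[10,0,0,0] mem=[0,0,0,0]
After op 5 (*): stack=[10,0,0] mem=[0,0,0,0]
After op 6 (STO M2): stack=[10,0] mem=[0,0,0,0]
After op 7 (STO M2): stack=[10] mem=[0,0,0,0]
After op 8 (push 10): stack=[10,10] mem=[0,0,0,0]
After op 9 (RCL M2): stack=[10,10,0] mem=[0,0,0,0]

[10, 10, 0]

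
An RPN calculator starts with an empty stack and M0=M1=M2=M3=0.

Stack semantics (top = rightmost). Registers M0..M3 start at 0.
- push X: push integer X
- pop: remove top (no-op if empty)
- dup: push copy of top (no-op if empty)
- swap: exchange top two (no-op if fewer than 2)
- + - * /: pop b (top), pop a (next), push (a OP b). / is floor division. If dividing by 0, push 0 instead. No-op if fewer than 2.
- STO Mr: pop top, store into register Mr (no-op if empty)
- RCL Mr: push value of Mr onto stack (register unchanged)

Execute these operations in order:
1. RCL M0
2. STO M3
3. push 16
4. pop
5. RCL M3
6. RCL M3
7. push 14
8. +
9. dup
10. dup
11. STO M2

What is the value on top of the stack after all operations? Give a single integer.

Answer: 14

Derivation:
After op 1 (RCL M0): stack=[0] mem=[0,0,0,0]
After op 2 (STO M3): stack=[empty] mem=[0,0,0,0]
After op 3 (push 16): stack=[16] mem=[0,0,0,0]
After op 4 (pop): stack=[empty] mem=[0,0,0,0]
After op 5 (RCL M3): stack=[0] mem=[0,0,0,0]
After op 6 (RCL M3): stack=[0,0] mem=[0,0,0,0]
After op 7 (push 14): stack=[0,0,14] mem=[0,0,0,0]
After op 8 (+): stack=[0,14] mem=[0,0,0,0]
After op 9 (dup): stack=[0,14,14] mem=[0,0,0,0]
After op 10 (dup): stack=[0,14,14,14] mem=[0,0,0,0]
After op 11 (STO M2): stack=[0,14,14] mem=[0,0,14,0]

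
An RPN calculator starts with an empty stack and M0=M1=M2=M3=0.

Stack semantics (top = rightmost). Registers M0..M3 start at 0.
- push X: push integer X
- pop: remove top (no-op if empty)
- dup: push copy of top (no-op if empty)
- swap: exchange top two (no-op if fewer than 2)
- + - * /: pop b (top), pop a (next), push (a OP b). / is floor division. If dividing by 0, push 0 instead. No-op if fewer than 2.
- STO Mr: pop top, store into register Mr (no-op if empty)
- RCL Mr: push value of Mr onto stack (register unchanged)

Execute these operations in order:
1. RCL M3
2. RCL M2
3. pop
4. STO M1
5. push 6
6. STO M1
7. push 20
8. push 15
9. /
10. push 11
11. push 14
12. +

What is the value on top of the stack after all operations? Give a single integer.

After op 1 (RCL M3): stack=[0] mem=[0,0,0,0]
After op 2 (RCL M2): stack=[0,0] mem=[0,0,0,0]
After op 3 (pop): stack=[0] mem=[0,0,0,0]
After op 4 (STO M1): stack=[empty] mem=[0,0,0,0]
After op 5 (push 6): stack=[6] mem=[0,0,0,0]
After op 6 (STO M1): stack=[empty] mem=[0,6,0,0]
After op 7 (push 20): stack=[20] mem=[0,6,0,0]
After op 8 (push 15): stack=[20,15] mem=[0,6,0,0]
After op 9 (/): stack=[1] mem=[0,6,0,0]
After op 10 (push 11): stack=[1,11] mem=[0,6,0,0]
After op 11 (push 14): stack=[1,11,14] mem=[0,6,0,0]
After op 12 (+): stack=[1,25] mem=[0,6,0,0]

Answer: 25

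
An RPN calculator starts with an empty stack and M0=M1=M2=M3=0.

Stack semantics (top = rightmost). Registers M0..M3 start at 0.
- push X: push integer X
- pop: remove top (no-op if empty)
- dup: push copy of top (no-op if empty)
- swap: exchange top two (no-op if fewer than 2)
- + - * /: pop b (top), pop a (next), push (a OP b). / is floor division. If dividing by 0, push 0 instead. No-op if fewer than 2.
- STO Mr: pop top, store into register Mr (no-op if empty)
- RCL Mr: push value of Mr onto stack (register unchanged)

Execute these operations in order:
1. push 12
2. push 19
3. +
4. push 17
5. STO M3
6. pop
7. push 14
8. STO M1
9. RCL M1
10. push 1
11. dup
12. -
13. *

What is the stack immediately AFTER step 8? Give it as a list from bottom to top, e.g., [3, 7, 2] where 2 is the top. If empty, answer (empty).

After op 1 (push 12): stack=[12] mem=[0,0,0,0]
After op 2 (push 19): stack=[12,19] mem=[0,0,0,0]
After op 3 (+): stack=[31] mem=[0,0,0,0]
After op 4 (push 17): stack=[31,17] mem=[0,0,0,0]
After op 5 (STO M3): stack=[31] mem=[0,0,0,17]
After op 6 (pop): stack=[empty] mem=[0,0,0,17]
After op 7 (push 14): stack=[14] mem=[0,0,0,17]
After op 8 (STO M1): stack=[empty] mem=[0,14,0,17]

(empty)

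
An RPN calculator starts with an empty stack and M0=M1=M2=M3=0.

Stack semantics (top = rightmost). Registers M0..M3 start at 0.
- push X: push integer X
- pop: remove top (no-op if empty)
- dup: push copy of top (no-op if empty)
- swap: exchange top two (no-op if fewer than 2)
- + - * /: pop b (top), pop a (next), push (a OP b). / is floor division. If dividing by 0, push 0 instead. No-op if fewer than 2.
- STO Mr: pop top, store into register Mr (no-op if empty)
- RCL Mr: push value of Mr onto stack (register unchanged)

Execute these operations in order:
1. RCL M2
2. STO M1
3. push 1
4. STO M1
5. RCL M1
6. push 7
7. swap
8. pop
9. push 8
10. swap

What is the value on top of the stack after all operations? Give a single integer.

After op 1 (RCL M2): stack=[0] mem=[0,0,0,0]
After op 2 (STO M1): stack=[empty] mem=[0,0,0,0]
After op 3 (push 1): stack=[1] mem=[0,0,0,0]
After op 4 (STO M1): stack=[empty] mem=[0,1,0,0]
After op 5 (RCL M1): stack=[1] mem=[0,1,0,0]
After op 6 (push 7): stack=[1,7] mem=[0,1,0,0]
After op 7 (swap): stack=[7,1] mem=[0,1,0,0]
After op 8 (pop): stack=[7] mem=[0,1,0,0]
After op 9 (push 8): stack=[7,8] mem=[0,1,0,0]
After op 10 (swap): stack=[8,7] mem=[0,1,0,0]

Answer: 7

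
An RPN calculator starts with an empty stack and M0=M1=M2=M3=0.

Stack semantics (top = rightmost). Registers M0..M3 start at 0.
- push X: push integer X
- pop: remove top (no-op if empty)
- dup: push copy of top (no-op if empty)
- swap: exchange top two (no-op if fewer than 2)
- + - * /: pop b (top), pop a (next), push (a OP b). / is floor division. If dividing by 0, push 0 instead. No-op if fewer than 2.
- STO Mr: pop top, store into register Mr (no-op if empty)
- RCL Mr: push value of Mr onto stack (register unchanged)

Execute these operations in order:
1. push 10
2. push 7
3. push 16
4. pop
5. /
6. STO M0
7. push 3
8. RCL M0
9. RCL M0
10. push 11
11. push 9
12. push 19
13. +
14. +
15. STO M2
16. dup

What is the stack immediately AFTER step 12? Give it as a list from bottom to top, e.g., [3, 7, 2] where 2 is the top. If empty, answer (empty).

After op 1 (push 10): stack=[10] mem=[0,0,0,0]
After op 2 (push 7): stack=[10,7] mem=[0,0,0,0]
After op 3 (push 16): stack=[10,7,16] mem=[0,0,0,0]
After op 4 (pop): stack=[10,7] mem=[0,0,0,0]
After op 5 (/): stack=[1] mem=[0,0,0,0]
After op 6 (STO M0): stack=[empty] mem=[1,0,0,0]
After op 7 (push 3): stack=[3] mem=[1,0,0,0]
After op 8 (RCL M0): stack=[3,1] mem=[1,0,0,0]
After op 9 (RCL M0): stack=[3,1,1] mem=[1,0,0,0]
After op 10 (push 11): stack=[3,1,1,11] mem=[1,0,0,0]
After op 11 (push 9): stack=[3,1,1,11,9] mem=[1,0,0,0]
After op 12 (push 19): stack=[3,1,1,11,9,19] mem=[1,0,0,0]

[3, 1, 1, 11, 9, 19]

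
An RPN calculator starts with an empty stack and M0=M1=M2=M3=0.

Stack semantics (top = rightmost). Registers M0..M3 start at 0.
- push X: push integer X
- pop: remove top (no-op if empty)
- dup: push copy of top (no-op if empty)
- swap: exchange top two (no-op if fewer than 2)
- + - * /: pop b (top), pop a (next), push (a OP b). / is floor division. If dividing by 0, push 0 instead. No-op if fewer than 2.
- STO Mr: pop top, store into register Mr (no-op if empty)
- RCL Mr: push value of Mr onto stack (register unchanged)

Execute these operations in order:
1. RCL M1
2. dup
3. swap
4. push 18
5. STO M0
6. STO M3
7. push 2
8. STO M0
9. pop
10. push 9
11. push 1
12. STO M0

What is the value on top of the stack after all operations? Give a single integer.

Answer: 9

Derivation:
After op 1 (RCL M1): stack=[0] mem=[0,0,0,0]
After op 2 (dup): stack=[0,0] mem=[0,0,0,0]
After op 3 (swap): stack=[0,0] mem=[0,0,0,0]
After op 4 (push 18): stack=[0,0,18] mem=[0,0,0,0]
After op 5 (STO M0): stack=[0,0] mem=[18,0,0,0]
After op 6 (STO M3): stack=[0] mem=[18,0,0,0]
After op 7 (push 2): stack=[0,2] mem=[18,0,0,0]
After op 8 (STO M0): stack=[0] mem=[2,0,0,0]
After op 9 (pop): stack=[empty] mem=[2,0,0,0]
After op 10 (push 9): stack=[9] mem=[2,0,0,0]
After op 11 (push 1): stack=[9,1] mem=[2,0,0,0]
After op 12 (STO M0): stack=[9] mem=[1,0,0,0]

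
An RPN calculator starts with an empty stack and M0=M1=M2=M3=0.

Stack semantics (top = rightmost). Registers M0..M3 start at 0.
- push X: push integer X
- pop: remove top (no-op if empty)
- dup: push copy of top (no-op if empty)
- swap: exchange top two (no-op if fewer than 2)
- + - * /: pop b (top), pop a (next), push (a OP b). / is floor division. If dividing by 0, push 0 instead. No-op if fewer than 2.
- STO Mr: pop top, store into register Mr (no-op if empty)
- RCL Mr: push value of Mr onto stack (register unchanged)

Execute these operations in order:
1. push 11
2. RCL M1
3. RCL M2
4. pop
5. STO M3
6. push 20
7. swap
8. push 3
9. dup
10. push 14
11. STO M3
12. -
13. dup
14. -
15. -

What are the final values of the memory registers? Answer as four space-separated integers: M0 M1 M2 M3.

Answer: 0 0 0 14

Derivation:
After op 1 (push 11): stack=[11] mem=[0,0,0,0]
After op 2 (RCL M1): stack=[11,0] mem=[0,0,0,0]
After op 3 (RCL M2): stack=[11,0,0] mem=[0,0,0,0]
After op 4 (pop): stack=[11,0] mem=[0,0,0,0]
After op 5 (STO M3): stack=[11] mem=[0,0,0,0]
After op 6 (push 20): stack=[11,20] mem=[0,0,0,0]
After op 7 (swap): stack=[20,11] mem=[0,0,0,0]
After op 8 (push 3): stack=[20,11,3] mem=[0,0,0,0]
After op 9 (dup): stack=[20,11,3,3] mem=[0,0,0,0]
After op 10 (push 14): stack=[20,11,3,3,14] mem=[0,0,0,0]
After op 11 (STO M3): stack=[20,11,3,3] mem=[0,0,0,14]
After op 12 (-): stack=[20,11,0] mem=[0,0,0,14]
After op 13 (dup): stack=[20,11,0,0] mem=[0,0,0,14]
After op 14 (-): stack=[20,11,0] mem=[0,0,0,14]
After op 15 (-): stack=[20,11] mem=[0,0,0,14]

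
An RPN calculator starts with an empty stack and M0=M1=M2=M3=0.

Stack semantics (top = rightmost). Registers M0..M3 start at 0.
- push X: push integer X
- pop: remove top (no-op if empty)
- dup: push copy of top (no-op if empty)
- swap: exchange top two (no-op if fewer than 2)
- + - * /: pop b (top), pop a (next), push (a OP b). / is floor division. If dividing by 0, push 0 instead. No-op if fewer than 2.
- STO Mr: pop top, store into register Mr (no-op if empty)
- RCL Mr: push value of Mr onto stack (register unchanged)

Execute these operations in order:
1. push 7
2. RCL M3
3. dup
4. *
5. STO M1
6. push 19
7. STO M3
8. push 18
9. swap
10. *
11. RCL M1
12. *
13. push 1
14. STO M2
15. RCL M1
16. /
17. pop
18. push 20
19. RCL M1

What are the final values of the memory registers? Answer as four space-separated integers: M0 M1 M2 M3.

Answer: 0 0 1 19

Derivation:
After op 1 (push 7): stack=[7] mem=[0,0,0,0]
After op 2 (RCL M3): stack=[7,0] mem=[0,0,0,0]
After op 3 (dup): stack=[7,0,0] mem=[0,0,0,0]
After op 4 (*): stack=[7,0] mem=[0,0,0,0]
After op 5 (STO M1): stack=[7] mem=[0,0,0,0]
After op 6 (push 19): stack=[7,19] mem=[0,0,0,0]
After op 7 (STO M3): stack=[7] mem=[0,0,0,19]
After op 8 (push 18): stack=[7,18] mem=[0,0,0,19]
After op 9 (swap): stack=[18,7] mem=[0,0,0,19]
After op 10 (*): stack=[126] mem=[0,0,0,19]
After op 11 (RCL M1): stack=[126,0] mem=[0,0,0,19]
After op 12 (*): stack=[0] mem=[0,0,0,19]
After op 13 (push 1): stack=[0,1] mem=[0,0,0,19]
After op 14 (STO M2): stack=[0] mem=[0,0,1,19]
After op 15 (RCL M1): stack=[0,0] mem=[0,0,1,19]
After op 16 (/): stack=[0] mem=[0,0,1,19]
After op 17 (pop): stack=[empty] mem=[0,0,1,19]
After op 18 (push 20): stack=[20] mem=[0,0,1,19]
After op 19 (RCL M1): stack=[20,0] mem=[0,0,1,19]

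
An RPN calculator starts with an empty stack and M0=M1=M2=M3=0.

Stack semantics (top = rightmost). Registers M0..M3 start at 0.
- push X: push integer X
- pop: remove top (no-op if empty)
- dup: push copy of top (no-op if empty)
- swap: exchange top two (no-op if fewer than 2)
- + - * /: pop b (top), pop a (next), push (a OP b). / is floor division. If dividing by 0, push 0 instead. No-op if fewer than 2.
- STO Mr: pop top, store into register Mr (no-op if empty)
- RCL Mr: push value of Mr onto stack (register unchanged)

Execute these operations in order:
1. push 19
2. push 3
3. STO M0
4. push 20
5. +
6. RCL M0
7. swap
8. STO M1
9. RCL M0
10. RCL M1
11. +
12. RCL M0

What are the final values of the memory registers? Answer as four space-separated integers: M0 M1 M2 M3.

After op 1 (push 19): stack=[19] mem=[0,0,0,0]
After op 2 (push 3): stack=[19,3] mem=[0,0,0,0]
After op 3 (STO M0): stack=[19] mem=[3,0,0,0]
After op 4 (push 20): stack=[19,20] mem=[3,0,0,0]
After op 5 (+): stack=[39] mem=[3,0,0,0]
After op 6 (RCL M0): stack=[39,3] mem=[3,0,0,0]
After op 7 (swap): stack=[3,39] mem=[3,0,0,0]
After op 8 (STO M1): stack=[3] mem=[3,39,0,0]
After op 9 (RCL M0): stack=[3,3] mem=[3,39,0,0]
After op 10 (RCL M1): stack=[3,3,39] mem=[3,39,0,0]
After op 11 (+): stack=[3,42] mem=[3,39,0,0]
After op 12 (RCL M0): stack=[3,42,3] mem=[3,39,0,0]

Answer: 3 39 0 0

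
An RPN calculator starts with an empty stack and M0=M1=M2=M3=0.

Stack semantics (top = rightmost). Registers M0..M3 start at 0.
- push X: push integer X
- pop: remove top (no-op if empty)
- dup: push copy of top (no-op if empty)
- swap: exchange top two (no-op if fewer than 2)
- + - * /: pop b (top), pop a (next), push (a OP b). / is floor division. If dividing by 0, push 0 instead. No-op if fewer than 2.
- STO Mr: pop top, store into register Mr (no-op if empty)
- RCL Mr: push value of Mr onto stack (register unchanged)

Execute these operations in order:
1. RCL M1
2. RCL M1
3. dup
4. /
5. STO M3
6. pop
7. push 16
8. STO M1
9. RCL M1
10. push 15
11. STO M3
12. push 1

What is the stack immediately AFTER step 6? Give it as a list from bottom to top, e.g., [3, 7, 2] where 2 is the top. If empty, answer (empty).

After op 1 (RCL M1): stack=[0] mem=[0,0,0,0]
After op 2 (RCL M1): stack=[0,0] mem=[0,0,0,0]
After op 3 (dup): stack=[0,0,0] mem=[0,0,0,0]
After op 4 (/): stack=[0,0] mem=[0,0,0,0]
After op 5 (STO M3): stack=[0] mem=[0,0,0,0]
After op 6 (pop): stack=[empty] mem=[0,0,0,0]

(empty)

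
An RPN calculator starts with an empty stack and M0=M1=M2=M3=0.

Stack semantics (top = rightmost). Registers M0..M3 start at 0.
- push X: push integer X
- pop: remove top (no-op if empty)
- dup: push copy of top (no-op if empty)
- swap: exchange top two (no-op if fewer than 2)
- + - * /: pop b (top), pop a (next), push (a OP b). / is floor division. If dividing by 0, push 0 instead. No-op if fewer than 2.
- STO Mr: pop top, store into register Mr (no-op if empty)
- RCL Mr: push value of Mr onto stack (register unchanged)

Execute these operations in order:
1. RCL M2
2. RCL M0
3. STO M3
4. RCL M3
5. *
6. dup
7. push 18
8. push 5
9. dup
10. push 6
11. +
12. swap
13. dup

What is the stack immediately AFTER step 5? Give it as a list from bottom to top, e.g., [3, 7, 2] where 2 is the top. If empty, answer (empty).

After op 1 (RCL M2): stack=[0] mem=[0,0,0,0]
After op 2 (RCL M0): stack=[0,0] mem=[0,0,0,0]
After op 3 (STO M3): stack=[0] mem=[0,0,0,0]
After op 4 (RCL M3): stack=[0,0] mem=[0,0,0,0]
After op 5 (*): stack=[0] mem=[0,0,0,0]

[0]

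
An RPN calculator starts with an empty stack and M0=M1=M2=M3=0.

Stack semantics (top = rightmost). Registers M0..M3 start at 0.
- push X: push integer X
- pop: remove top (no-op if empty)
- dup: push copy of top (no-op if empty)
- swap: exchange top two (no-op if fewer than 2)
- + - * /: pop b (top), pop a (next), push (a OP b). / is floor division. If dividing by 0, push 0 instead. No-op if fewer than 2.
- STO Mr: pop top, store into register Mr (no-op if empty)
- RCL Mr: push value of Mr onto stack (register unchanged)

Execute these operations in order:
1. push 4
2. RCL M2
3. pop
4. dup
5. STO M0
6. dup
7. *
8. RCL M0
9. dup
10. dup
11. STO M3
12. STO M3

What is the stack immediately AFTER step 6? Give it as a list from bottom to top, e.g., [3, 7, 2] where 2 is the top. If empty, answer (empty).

After op 1 (push 4): stack=[4] mem=[0,0,0,0]
After op 2 (RCL M2): stack=[4,0] mem=[0,0,0,0]
After op 3 (pop): stack=[4] mem=[0,0,0,0]
After op 4 (dup): stack=[4,4] mem=[0,0,0,0]
After op 5 (STO M0): stack=[4] mem=[4,0,0,0]
After op 6 (dup): stack=[4,4] mem=[4,0,0,0]

[4, 4]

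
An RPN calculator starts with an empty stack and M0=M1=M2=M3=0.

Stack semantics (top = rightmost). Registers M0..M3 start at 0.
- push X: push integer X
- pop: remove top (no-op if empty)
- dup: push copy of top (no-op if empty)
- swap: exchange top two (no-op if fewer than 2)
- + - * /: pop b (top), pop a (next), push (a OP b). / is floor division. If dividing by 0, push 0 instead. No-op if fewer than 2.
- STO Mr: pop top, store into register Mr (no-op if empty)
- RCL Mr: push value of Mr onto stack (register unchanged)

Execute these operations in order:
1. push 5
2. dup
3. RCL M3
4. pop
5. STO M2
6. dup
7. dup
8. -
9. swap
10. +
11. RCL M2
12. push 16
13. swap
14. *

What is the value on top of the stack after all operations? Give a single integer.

Answer: 80

Derivation:
After op 1 (push 5): stack=[5] mem=[0,0,0,0]
After op 2 (dup): stack=[5,5] mem=[0,0,0,0]
After op 3 (RCL M3): stack=[5,5,0] mem=[0,0,0,0]
After op 4 (pop): stack=[5,5] mem=[0,0,0,0]
After op 5 (STO M2): stack=[5] mem=[0,0,5,0]
After op 6 (dup): stack=[5,5] mem=[0,0,5,0]
After op 7 (dup): stack=[5,5,5] mem=[0,0,5,0]
After op 8 (-): stack=[5,0] mem=[0,0,5,0]
After op 9 (swap): stack=[0,5] mem=[0,0,5,0]
After op 10 (+): stack=[5] mem=[0,0,5,0]
After op 11 (RCL M2): stack=[5,5] mem=[0,0,5,0]
After op 12 (push 16): stack=[5,5,16] mem=[0,0,5,0]
After op 13 (swap): stack=[5,16,5] mem=[0,0,5,0]
After op 14 (*): stack=[5,80] mem=[0,0,5,0]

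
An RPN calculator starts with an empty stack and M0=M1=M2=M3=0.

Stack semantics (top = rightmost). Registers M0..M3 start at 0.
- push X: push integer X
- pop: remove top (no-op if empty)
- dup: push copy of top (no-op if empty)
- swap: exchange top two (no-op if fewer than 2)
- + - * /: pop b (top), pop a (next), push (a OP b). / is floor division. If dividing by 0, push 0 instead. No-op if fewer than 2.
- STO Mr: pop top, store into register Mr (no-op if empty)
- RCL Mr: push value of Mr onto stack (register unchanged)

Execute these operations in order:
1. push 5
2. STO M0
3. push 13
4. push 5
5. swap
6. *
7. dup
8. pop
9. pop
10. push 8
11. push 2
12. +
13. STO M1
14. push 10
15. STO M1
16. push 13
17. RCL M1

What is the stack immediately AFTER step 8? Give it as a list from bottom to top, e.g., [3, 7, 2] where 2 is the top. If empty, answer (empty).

After op 1 (push 5): stack=[5] mem=[0,0,0,0]
After op 2 (STO M0): stack=[empty] mem=[5,0,0,0]
After op 3 (push 13): stack=[13] mem=[5,0,0,0]
After op 4 (push 5): stack=[13,5] mem=[5,0,0,0]
After op 5 (swap): stack=[5,13] mem=[5,0,0,0]
After op 6 (*): stack=[65] mem=[5,0,0,0]
After op 7 (dup): stack=[65,65] mem=[5,0,0,0]
After op 8 (pop): stack=[65] mem=[5,0,0,0]

[65]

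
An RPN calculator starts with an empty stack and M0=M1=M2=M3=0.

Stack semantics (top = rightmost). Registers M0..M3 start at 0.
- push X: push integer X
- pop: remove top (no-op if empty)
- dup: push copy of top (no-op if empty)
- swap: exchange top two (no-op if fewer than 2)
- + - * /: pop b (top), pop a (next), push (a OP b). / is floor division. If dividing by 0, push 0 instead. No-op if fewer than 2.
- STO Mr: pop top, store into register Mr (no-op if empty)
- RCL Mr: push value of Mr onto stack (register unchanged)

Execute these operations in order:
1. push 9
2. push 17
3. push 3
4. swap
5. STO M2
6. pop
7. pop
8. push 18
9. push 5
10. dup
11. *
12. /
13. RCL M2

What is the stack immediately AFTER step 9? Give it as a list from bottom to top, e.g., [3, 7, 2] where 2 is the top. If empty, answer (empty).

After op 1 (push 9): stack=[9] mem=[0,0,0,0]
After op 2 (push 17): stack=[9,17] mem=[0,0,0,0]
After op 3 (push 3): stack=[9,17,3] mem=[0,0,0,0]
After op 4 (swap): stack=[9,3,17] mem=[0,0,0,0]
After op 5 (STO M2): stack=[9,3] mem=[0,0,17,0]
After op 6 (pop): stack=[9] mem=[0,0,17,0]
After op 7 (pop): stack=[empty] mem=[0,0,17,0]
After op 8 (push 18): stack=[18] mem=[0,0,17,0]
After op 9 (push 5): stack=[18,5] mem=[0,0,17,0]

[18, 5]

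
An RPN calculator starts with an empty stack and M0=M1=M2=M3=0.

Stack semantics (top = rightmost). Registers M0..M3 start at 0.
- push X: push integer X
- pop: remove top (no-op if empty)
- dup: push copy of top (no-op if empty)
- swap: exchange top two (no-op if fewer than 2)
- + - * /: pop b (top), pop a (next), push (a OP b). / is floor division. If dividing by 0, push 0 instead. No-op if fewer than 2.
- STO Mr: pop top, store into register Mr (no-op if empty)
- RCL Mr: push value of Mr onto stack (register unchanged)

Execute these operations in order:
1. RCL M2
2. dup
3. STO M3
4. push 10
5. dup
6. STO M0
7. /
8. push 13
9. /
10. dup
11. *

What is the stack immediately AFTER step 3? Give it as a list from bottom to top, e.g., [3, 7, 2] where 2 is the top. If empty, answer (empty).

After op 1 (RCL M2): stack=[0] mem=[0,0,0,0]
After op 2 (dup): stack=[0,0] mem=[0,0,0,0]
After op 3 (STO M3): stack=[0] mem=[0,0,0,0]

[0]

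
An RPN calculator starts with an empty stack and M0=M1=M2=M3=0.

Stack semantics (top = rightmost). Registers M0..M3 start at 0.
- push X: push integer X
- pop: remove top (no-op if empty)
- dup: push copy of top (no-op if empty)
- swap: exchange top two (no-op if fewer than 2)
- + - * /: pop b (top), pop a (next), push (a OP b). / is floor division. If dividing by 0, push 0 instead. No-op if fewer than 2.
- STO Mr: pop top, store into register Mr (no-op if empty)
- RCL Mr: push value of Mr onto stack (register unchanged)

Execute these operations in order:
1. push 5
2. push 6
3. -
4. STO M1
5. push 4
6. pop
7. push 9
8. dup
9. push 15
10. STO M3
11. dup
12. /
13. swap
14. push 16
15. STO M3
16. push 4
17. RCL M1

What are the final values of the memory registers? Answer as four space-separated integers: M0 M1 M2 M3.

Answer: 0 -1 0 16

Derivation:
After op 1 (push 5): stack=[5] mem=[0,0,0,0]
After op 2 (push 6): stack=[5,6] mem=[0,0,0,0]
After op 3 (-): stack=[-1] mem=[0,0,0,0]
After op 4 (STO M1): stack=[empty] mem=[0,-1,0,0]
After op 5 (push 4): stack=[4] mem=[0,-1,0,0]
After op 6 (pop): stack=[empty] mem=[0,-1,0,0]
After op 7 (push 9): stack=[9] mem=[0,-1,0,0]
After op 8 (dup): stack=[9,9] mem=[0,-1,0,0]
After op 9 (push 15): stack=[9,9,15] mem=[0,-1,0,0]
After op 10 (STO M3): stack=[9,9] mem=[0,-1,0,15]
After op 11 (dup): stack=[9,9,9] mem=[0,-1,0,15]
After op 12 (/): stack=[9,1] mem=[0,-1,0,15]
After op 13 (swap): stack=[1,9] mem=[0,-1,0,15]
After op 14 (push 16): stack=[1,9,16] mem=[0,-1,0,15]
After op 15 (STO M3): stack=[1,9] mem=[0,-1,0,16]
After op 16 (push 4): stack=[1,9,4] mem=[0,-1,0,16]
After op 17 (RCL M1): stack=[1,9,4,-1] mem=[0,-1,0,16]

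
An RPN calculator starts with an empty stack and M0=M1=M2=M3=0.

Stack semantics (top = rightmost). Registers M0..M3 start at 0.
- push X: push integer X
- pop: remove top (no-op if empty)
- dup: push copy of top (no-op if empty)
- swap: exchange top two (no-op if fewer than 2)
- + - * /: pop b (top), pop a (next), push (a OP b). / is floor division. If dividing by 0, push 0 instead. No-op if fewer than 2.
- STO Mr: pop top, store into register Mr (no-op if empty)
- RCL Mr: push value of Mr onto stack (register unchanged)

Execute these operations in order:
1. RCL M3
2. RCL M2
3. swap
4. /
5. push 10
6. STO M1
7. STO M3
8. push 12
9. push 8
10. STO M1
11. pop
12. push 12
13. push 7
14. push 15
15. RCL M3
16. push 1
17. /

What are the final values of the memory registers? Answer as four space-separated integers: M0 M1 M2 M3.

After op 1 (RCL M3): stack=[0] mem=[0,0,0,0]
After op 2 (RCL M2): stack=[0,0] mem=[0,0,0,0]
After op 3 (swap): stack=[0,0] mem=[0,0,0,0]
After op 4 (/): stack=[0] mem=[0,0,0,0]
After op 5 (push 10): stack=[0,10] mem=[0,0,0,0]
After op 6 (STO M1): stack=[0] mem=[0,10,0,0]
After op 7 (STO M3): stack=[empty] mem=[0,10,0,0]
After op 8 (push 12): stack=[12] mem=[0,10,0,0]
After op 9 (push 8): stack=[12,8] mem=[0,10,0,0]
After op 10 (STO M1): stack=[12] mem=[0,8,0,0]
After op 11 (pop): stack=[empty] mem=[0,8,0,0]
After op 12 (push 12): stack=[12] mem=[0,8,0,0]
After op 13 (push 7): stack=[12,7] mem=[0,8,0,0]
After op 14 (push 15): stack=[12,7,15] mem=[0,8,0,0]
After op 15 (RCL M3): stack=[12,7,15,0] mem=[0,8,0,0]
After op 16 (push 1): stack=[12,7,15,0,1] mem=[0,8,0,0]
After op 17 (/): stack=[12,7,15,0] mem=[0,8,0,0]

Answer: 0 8 0 0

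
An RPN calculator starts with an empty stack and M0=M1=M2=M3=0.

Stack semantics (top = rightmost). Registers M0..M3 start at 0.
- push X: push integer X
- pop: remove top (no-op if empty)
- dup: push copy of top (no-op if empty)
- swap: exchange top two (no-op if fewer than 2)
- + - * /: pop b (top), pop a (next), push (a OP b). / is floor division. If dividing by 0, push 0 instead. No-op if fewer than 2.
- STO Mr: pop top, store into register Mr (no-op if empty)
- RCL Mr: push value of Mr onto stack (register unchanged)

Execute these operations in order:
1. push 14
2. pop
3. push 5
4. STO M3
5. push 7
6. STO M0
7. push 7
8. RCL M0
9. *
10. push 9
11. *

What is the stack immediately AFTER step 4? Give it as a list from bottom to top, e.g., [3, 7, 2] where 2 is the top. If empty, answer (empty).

After op 1 (push 14): stack=[14] mem=[0,0,0,0]
After op 2 (pop): stack=[empty] mem=[0,0,0,0]
After op 3 (push 5): stack=[5] mem=[0,0,0,0]
After op 4 (STO M3): stack=[empty] mem=[0,0,0,5]

(empty)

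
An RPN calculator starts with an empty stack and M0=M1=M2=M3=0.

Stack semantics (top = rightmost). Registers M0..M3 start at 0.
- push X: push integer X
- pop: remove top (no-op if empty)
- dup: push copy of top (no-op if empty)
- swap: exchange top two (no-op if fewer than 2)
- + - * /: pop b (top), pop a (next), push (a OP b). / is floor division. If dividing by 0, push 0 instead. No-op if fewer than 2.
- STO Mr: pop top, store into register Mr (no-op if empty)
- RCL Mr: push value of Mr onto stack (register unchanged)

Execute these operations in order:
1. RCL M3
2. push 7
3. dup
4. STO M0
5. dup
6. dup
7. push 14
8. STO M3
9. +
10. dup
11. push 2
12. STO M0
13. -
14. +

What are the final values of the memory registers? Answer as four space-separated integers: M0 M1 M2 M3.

Answer: 2 0 0 14

Derivation:
After op 1 (RCL M3): stack=[0] mem=[0,0,0,0]
After op 2 (push 7): stack=[0,7] mem=[0,0,0,0]
After op 3 (dup): stack=[0,7,7] mem=[0,0,0,0]
After op 4 (STO M0): stack=[0,7] mem=[7,0,0,0]
After op 5 (dup): stack=[0,7,7] mem=[7,0,0,0]
After op 6 (dup): stack=[0,7,7,7] mem=[7,0,0,0]
After op 7 (push 14): stack=[0,7,7,7,14] mem=[7,0,0,0]
After op 8 (STO M3): stack=[0,7,7,7] mem=[7,0,0,14]
After op 9 (+): stack=[0,7,14] mem=[7,0,0,14]
After op 10 (dup): stack=[0,7,14,14] mem=[7,0,0,14]
After op 11 (push 2): stack=[0,7,14,14,2] mem=[7,0,0,14]
After op 12 (STO M0): stack=[0,7,14,14] mem=[2,0,0,14]
After op 13 (-): stack=[0,7,0] mem=[2,0,0,14]
After op 14 (+): stack=[0,7] mem=[2,0,0,14]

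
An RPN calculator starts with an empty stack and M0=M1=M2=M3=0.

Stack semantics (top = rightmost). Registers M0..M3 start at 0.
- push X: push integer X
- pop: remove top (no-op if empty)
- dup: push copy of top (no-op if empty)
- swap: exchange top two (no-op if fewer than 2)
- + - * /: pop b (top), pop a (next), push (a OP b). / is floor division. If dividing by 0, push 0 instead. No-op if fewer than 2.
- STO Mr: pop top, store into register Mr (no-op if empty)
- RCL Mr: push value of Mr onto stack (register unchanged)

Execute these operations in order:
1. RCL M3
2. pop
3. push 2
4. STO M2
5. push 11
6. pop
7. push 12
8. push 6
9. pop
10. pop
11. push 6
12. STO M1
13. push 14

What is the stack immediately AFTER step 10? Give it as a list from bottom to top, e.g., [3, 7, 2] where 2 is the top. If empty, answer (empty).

After op 1 (RCL M3): stack=[0] mem=[0,0,0,0]
After op 2 (pop): stack=[empty] mem=[0,0,0,0]
After op 3 (push 2): stack=[2] mem=[0,0,0,0]
After op 4 (STO M2): stack=[empty] mem=[0,0,2,0]
After op 5 (push 11): stack=[11] mem=[0,0,2,0]
After op 6 (pop): stack=[empty] mem=[0,0,2,0]
After op 7 (push 12): stack=[12] mem=[0,0,2,0]
After op 8 (push 6): stack=[12,6] mem=[0,0,2,0]
After op 9 (pop): stack=[12] mem=[0,0,2,0]
After op 10 (pop): stack=[empty] mem=[0,0,2,0]

(empty)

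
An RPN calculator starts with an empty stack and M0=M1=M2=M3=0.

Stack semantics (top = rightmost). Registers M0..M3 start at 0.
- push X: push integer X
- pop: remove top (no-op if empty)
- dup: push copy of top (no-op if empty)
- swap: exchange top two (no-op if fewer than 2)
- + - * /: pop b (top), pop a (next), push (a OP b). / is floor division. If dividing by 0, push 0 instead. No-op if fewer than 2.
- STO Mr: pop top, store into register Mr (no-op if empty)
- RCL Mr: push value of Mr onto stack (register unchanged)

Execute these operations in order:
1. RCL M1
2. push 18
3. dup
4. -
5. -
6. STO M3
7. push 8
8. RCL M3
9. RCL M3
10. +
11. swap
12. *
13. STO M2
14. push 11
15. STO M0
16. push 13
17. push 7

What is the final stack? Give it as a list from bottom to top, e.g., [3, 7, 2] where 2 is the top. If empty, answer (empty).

After op 1 (RCL M1): stack=[0] mem=[0,0,0,0]
After op 2 (push 18): stack=[0,18] mem=[0,0,0,0]
After op 3 (dup): stack=[0,18,18] mem=[0,0,0,0]
After op 4 (-): stack=[0,0] mem=[0,0,0,0]
After op 5 (-): stack=[0] mem=[0,0,0,0]
After op 6 (STO M3): stack=[empty] mem=[0,0,0,0]
After op 7 (push 8): stack=[8] mem=[0,0,0,0]
After op 8 (RCL M3): stack=[8,0] mem=[0,0,0,0]
After op 9 (RCL M3): stack=[8,0,0] mem=[0,0,0,0]
After op 10 (+): stack=[8,0] mem=[0,0,0,0]
After op 11 (swap): stack=[0,8] mem=[0,0,0,0]
After op 12 (*): stack=[0] mem=[0,0,0,0]
After op 13 (STO M2): stack=[empty] mem=[0,0,0,0]
After op 14 (push 11): stack=[11] mem=[0,0,0,0]
After op 15 (STO M0): stack=[empty] mem=[11,0,0,0]
After op 16 (push 13): stack=[13] mem=[11,0,0,0]
After op 17 (push 7): stack=[13,7] mem=[11,0,0,0]

Answer: [13, 7]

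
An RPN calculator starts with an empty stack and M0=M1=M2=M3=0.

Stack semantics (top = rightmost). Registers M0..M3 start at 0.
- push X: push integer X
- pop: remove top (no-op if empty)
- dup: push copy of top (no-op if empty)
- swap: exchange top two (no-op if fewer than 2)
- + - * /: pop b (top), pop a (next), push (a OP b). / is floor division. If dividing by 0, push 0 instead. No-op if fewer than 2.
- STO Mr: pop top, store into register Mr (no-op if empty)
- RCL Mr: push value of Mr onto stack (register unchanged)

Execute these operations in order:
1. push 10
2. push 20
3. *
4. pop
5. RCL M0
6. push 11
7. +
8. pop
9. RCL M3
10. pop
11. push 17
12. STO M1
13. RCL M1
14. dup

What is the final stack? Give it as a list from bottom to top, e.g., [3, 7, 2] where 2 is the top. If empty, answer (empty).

After op 1 (push 10): stack=[10] mem=[0,0,0,0]
After op 2 (push 20): stack=[10,20] mem=[0,0,0,0]
After op 3 (*): stack=[200] mem=[0,0,0,0]
After op 4 (pop): stack=[empty] mem=[0,0,0,0]
After op 5 (RCL M0): stack=[0] mem=[0,0,0,0]
After op 6 (push 11): stack=[0,11] mem=[0,0,0,0]
After op 7 (+): stack=[11] mem=[0,0,0,0]
After op 8 (pop): stack=[empty] mem=[0,0,0,0]
After op 9 (RCL M3): stack=[0] mem=[0,0,0,0]
After op 10 (pop): stack=[empty] mem=[0,0,0,0]
After op 11 (push 17): stack=[17] mem=[0,0,0,0]
After op 12 (STO M1): stack=[empty] mem=[0,17,0,0]
After op 13 (RCL M1): stack=[17] mem=[0,17,0,0]
After op 14 (dup): stack=[17,17] mem=[0,17,0,0]

Answer: [17, 17]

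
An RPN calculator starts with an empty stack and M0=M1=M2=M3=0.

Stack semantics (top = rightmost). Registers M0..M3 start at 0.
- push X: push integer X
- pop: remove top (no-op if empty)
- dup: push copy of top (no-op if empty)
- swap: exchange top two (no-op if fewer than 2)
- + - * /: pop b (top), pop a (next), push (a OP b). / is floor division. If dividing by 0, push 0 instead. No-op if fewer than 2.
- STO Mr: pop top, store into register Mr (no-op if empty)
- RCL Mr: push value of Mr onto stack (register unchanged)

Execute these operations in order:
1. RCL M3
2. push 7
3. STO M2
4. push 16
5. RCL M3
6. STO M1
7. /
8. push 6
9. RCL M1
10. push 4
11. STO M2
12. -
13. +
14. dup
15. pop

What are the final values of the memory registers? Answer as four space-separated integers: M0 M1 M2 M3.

After op 1 (RCL M3): stack=[0] mem=[0,0,0,0]
After op 2 (push 7): stack=[0,7] mem=[0,0,0,0]
After op 3 (STO M2): stack=[0] mem=[0,0,7,0]
After op 4 (push 16): stack=[0,16] mem=[0,0,7,0]
After op 5 (RCL M3): stack=[0,16,0] mem=[0,0,7,0]
After op 6 (STO M1): stack=[0,16] mem=[0,0,7,0]
After op 7 (/): stack=[0] mem=[0,0,7,0]
After op 8 (push 6): stack=[0,6] mem=[0,0,7,0]
After op 9 (RCL M1): stack=[0,6,0] mem=[0,0,7,0]
After op 10 (push 4): stack=[0,6,0,4] mem=[0,0,7,0]
After op 11 (STO M2): stack=[0,6,0] mem=[0,0,4,0]
After op 12 (-): stack=[0,6] mem=[0,0,4,0]
After op 13 (+): stack=[6] mem=[0,0,4,0]
After op 14 (dup): stack=[6,6] mem=[0,0,4,0]
After op 15 (pop): stack=[6] mem=[0,0,4,0]

Answer: 0 0 4 0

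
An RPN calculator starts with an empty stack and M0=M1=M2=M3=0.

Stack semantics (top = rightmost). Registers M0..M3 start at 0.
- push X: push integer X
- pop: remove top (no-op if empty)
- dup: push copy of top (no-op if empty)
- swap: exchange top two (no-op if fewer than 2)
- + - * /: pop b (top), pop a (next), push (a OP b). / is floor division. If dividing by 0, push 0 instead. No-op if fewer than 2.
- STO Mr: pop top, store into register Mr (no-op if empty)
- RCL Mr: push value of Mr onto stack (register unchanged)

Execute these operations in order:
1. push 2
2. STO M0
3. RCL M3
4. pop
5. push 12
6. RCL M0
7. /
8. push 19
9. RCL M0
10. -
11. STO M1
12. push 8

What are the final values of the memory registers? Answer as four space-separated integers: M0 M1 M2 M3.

After op 1 (push 2): stack=[2] mem=[0,0,0,0]
After op 2 (STO M0): stack=[empty] mem=[2,0,0,0]
After op 3 (RCL M3): stack=[0] mem=[2,0,0,0]
After op 4 (pop): stack=[empty] mem=[2,0,0,0]
After op 5 (push 12): stack=[12] mem=[2,0,0,0]
After op 6 (RCL M0): stack=[12,2] mem=[2,0,0,0]
After op 7 (/): stack=[6] mem=[2,0,0,0]
After op 8 (push 19): stack=[6,19] mem=[2,0,0,0]
After op 9 (RCL M0): stack=[6,19,2] mem=[2,0,0,0]
After op 10 (-): stack=[6,17] mem=[2,0,0,0]
After op 11 (STO M1): stack=[6] mem=[2,17,0,0]
After op 12 (push 8): stack=[6,8] mem=[2,17,0,0]

Answer: 2 17 0 0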